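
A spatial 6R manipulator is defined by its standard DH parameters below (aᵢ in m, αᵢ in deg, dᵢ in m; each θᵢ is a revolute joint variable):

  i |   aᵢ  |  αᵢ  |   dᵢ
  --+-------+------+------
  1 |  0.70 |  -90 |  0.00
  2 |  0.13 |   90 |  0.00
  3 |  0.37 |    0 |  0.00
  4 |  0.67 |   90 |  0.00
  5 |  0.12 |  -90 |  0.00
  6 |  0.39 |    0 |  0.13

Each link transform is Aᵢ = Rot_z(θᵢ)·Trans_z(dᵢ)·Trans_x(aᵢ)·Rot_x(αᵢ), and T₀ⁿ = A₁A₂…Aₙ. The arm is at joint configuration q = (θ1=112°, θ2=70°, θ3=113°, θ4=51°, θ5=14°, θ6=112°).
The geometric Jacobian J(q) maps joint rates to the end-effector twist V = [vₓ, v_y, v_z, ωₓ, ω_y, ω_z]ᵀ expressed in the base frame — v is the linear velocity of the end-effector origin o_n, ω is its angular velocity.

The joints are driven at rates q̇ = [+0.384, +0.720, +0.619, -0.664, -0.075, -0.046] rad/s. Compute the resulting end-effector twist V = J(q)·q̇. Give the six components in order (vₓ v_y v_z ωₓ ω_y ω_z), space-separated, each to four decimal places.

-0.2875 0.2802 0.3252 -0.5680 -0.3319 0.3828

o_n = [-0.3645, 0.4696, 0.7023]
J₁: ẑ×o_n = [-0.4696, -0.3645, 0.0000], ω = ẑ
J2: z=[-0.9272, -0.3746, 0.0000] o=[-0.2622, 0.6490, 0.0000] → [-0.2631, 0.6511, 0.1281, -0.9272, -0.3746, 0.0000]
J3: z=[-0.3520, 0.8713, 0.3420] o=[-0.2789, 0.6903, -0.1222] → [0.7938, 0.2609, 0.1523, -0.3520, 0.8713, 0.3420]
J4: z=[-0.3520, 0.8713, 0.3420] o=[-0.5761, 0.5168, 0.0137] → [0.6161, 0.3148, -0.1678, -0.3520, 0.8713, 0.3420]
J5: z=[-0.9266, -0.2727, -0.2590] o=[-0.6649, 0.2434, 0.6189] → [0.0358, -0.0006, -0.1277, -0.9266, -0.2727, -0.2590]
J6: z=[-0.3095, 0.9441, 0.1133] o=[-0.6905, 0.2212, 0.7340] → [-0.0581, 0.0271, -0.3847, -0.3095, 0.9441, 0.1133]
V = J·q̇ = [-0.2875, 0.2802, 0.3252, -0.5680, -0.3319, 0.3828]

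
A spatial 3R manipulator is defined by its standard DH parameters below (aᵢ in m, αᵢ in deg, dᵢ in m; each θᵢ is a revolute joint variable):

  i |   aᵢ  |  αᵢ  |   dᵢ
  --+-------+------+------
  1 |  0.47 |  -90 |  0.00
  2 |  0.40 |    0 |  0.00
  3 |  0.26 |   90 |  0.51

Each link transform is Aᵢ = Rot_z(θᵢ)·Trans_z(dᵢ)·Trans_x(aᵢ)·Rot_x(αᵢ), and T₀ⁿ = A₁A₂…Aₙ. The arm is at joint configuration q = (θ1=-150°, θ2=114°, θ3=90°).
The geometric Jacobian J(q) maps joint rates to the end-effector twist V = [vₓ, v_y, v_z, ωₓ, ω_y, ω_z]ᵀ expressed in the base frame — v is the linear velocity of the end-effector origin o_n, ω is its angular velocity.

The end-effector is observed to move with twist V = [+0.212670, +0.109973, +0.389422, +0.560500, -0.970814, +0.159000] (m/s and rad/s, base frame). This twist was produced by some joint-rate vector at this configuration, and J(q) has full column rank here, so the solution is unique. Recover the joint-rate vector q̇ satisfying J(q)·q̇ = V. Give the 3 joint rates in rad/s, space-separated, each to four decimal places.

o_n = [0.1946, -0.4766, -0.2597]
J₁: ẑ×o_n = [0.4766, 0.1946, -0.0000], ω = ẑ
J2: z=[0.5000, -0.8660, 0.0000] o=[-0.4070, -0.2350, 0.0000] → [0.2249, 0.1298, 0.4002, 0.5000, -0.8660, 0.0000]
J3: z=[0.5000, -0.8660, 0.0000] o=[-0.2661, -0.1537, -0.3654] → [-0.0916, -0.0529, 0.2375, 0.5000, -0.8660, 0.0000]
q̇ = J⁺·V = [0.1590, 0.7570, 0.3640]

0.1590 0.7570 0.3640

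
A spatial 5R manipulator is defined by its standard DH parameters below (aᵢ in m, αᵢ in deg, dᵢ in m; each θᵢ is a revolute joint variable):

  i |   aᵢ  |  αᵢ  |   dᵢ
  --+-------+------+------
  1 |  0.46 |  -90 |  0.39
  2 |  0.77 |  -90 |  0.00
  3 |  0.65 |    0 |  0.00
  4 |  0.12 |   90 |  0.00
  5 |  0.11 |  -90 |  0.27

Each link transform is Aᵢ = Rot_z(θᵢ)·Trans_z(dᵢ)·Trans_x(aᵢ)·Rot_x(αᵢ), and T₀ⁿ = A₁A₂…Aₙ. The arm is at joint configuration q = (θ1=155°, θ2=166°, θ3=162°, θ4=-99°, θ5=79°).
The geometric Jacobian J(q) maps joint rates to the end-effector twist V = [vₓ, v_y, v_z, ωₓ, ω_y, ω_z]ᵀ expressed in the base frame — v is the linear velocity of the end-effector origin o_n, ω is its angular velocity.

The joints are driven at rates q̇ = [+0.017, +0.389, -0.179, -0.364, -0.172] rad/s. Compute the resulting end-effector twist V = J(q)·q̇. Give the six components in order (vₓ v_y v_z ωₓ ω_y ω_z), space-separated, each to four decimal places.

0.0225 -0.0524 0.1678 -0.3852 -0.1634 -0.4728

o_n = [0.0943, 0.1810, 0.3844]
J₁: ẑ×o_n = [-0.1810, 0.0943, 0.0000], ω = ẑ
J2: z=[-0.4226, -0.9063, 0.0000] o=[-0.4169, 0.1944, 0.3900] → [0.0051, -0.0024, 0.4690, -0.4226, -0.9063, 0.0000]
J3: z=[0.2193, -0.1022, 0.9703] o=[0.2602, -0.1213, 0.2037] → [-0.3118, -0.2006, 0.0493, 0.2193, -0.1022, 0.9703]
J4: z=[0.2193, -0.1022, 0.9703] o=[-0.1985, 0.3142, 0.3533] → [0.1260, 0.2773, 0.0007, 0.2193, -0.1022, 0.9703]
J5: z=[0.5917, -0.7768, -0.2156] o=[-0.1054, 0.3888, 0.3401] → [-0.0792, -0.0692, 0.0322, 0.5917, -0.7768, -0.2156]
V = J·q̇ = [0.0225, -0.0524, 0.1678, -0.3852, -0.1634, -0.4728]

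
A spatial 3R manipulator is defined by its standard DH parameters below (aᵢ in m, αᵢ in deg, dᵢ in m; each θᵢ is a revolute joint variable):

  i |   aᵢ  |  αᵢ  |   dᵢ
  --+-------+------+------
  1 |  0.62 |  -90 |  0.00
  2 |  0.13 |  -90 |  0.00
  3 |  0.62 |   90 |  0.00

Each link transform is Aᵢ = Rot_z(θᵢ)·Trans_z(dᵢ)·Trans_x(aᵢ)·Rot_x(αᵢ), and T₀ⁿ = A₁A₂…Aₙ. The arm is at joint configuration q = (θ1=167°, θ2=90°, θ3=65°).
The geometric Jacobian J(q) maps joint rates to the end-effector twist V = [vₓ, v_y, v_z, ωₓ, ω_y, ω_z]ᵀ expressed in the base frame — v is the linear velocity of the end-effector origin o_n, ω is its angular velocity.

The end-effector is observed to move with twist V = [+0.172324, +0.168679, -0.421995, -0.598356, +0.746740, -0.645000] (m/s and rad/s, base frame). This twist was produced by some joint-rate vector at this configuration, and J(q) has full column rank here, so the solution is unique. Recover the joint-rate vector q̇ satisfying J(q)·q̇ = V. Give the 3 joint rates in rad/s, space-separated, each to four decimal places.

o_n = [-0.4777, 0.6870, -0.3920]
J₁: ẑ×o_n = [-0.6870, -0.4777, 0.0000], ω = ẑ
J2: z=[-0.2250, -0.9744, 0.0000] o=[-0.6041, 0.1395, 0.0000] → [0.3820, -0.0882, 0.0000, -0.2250, -0.9744, 0.0000]
J3: z=[0.9744, -0.2250, -0.0000] o=[-0.6041, 0.1395, -0.1300] → [0.0589, 0.2553, 0.5619, 0.9744, -0.2250, -0.0000]
q̇ = J⁺·V = [-0.6450, -0.5930, -0.7510]

-0.6450 -0.5930 -0.7510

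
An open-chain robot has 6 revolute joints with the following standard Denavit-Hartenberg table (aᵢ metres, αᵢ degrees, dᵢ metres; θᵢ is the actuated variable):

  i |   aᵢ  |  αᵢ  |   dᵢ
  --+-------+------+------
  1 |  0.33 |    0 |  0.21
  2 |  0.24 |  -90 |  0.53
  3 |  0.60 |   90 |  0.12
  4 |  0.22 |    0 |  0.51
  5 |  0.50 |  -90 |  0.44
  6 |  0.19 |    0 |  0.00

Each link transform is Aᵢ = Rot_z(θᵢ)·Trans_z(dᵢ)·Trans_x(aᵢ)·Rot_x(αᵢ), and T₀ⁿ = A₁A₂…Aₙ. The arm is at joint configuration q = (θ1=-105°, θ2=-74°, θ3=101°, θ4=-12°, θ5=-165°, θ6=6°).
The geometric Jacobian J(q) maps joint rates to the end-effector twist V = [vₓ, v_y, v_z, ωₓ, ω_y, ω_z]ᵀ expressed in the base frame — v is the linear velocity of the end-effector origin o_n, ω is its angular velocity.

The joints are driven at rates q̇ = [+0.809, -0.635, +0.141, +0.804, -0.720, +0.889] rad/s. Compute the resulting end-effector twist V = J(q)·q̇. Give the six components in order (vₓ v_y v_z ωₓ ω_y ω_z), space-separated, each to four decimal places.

0.4884 -0.3777 -0.1496 -0.0866 0.7454 0.1123

o_n = [-1.2134, -0.3767, 0.4377]
J₁: ẑ×o_n = [0.3767, -1.2134, 0.0000], ω = ẑ
J2: z=[0.0000, 0.0000, 1.0000] o=[-0.0854, -0.3188, 0.2100] → [0.0579, -1.1279, 0.0000, 0.0000, 0.0000, 1.0000]
J3: z=[0.0175, -0.9998, 0.0000] o=[-0.3254, -0.3229, 0.7400] → [0.3023, 0.0053, -0.8888, 0.0175, -0.9998, 0.0000]
J4: z=[-0.9815, -0.0171, -0.1908] o=[-0.2088, -0.4409, 0.1510] → [0.0074, 0.4730, -0.0803, -0.9815, -0.0171, -0.1908]
J5: z=[-0.9815, -0.0171, -0.1908] o=[-0.6691, -0.4032, -0.1575] → [-0.0051, 0.6880, -0.0354, -0.9815, -0.0171, -0.1908]
J6: z=[-0.0074, 0.9987, -0.0514] o=[-1.1967, -0.3863, 0.2487] → [0.1893, 0.0023, 0.0166, -0.0074, 0.9987, -0.0514]
V = J·q̇ = [0.4884, -0.3777, -0.1496, -0.0866, 0.7454, 0.1123]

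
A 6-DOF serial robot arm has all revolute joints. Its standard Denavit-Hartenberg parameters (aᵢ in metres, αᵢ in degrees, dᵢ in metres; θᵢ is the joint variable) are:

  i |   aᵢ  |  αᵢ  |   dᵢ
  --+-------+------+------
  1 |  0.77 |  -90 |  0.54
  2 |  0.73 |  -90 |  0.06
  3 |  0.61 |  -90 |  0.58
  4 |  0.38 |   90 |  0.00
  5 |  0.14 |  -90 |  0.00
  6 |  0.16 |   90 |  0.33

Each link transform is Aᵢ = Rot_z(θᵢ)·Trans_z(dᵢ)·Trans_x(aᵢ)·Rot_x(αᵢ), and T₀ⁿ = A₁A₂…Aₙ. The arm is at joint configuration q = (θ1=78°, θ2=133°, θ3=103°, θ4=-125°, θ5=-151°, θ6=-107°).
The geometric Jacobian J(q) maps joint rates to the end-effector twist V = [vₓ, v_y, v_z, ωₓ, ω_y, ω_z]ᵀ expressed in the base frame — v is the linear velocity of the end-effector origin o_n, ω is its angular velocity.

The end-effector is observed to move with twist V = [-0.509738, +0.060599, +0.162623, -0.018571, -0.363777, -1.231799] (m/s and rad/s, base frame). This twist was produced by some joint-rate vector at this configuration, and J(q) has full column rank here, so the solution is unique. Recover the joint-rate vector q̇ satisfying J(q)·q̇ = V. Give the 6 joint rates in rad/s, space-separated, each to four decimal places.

o_n = [0.1116, -0.5864, 0.3965]
J₁: ẑ×o_n = [0.5864, 0.1116, -0.0000], ω = ẑ
J2: z=[-0.9781, 0.2079, 0.0000] o=[0.1601, 0.7532, 0.5400] → [-0.0298, -0.1403, 1.3203, -0.9781, 0.2079, 0.0000]
J3: z=[-0.1521, -0.7154, 0.6820] o=[-0.0021, 0.2787, 0.0061] → [0.3107, 0.1369, 0.2129, -0.1521, -0.7154, 0.6820]
J4: z=[-0.0819, 0.6968, 0.7126] o=[0.5105, -0.1683, 0.5020] → [0.2244, -0.2929, 0.3122, -0.0819, 0.6968, 0.7126]
J5: z=[-0.7196, 0.4533, -0.5259] o=[0.2485, -0.3795, 0.6785] → [-0.2366, -0.1309, 0.2109, -0.7196, 0.4533, -0.5259]
J6: z=[-0.2627, -0.8789, -0.3982] o=[0.3385, -0.3587, 0.5732] → [0.0647, 0.0439, -0.1396, -0.2627, -0.8789, -0.3982]
q̇ = J⁺·V = [-0.4890, 0.4990, -0.6570, -0.6600, -0.5360, 0.2670]

-0.4890 0.4990 -0.6570 -0.6600 -0.5360 0.2670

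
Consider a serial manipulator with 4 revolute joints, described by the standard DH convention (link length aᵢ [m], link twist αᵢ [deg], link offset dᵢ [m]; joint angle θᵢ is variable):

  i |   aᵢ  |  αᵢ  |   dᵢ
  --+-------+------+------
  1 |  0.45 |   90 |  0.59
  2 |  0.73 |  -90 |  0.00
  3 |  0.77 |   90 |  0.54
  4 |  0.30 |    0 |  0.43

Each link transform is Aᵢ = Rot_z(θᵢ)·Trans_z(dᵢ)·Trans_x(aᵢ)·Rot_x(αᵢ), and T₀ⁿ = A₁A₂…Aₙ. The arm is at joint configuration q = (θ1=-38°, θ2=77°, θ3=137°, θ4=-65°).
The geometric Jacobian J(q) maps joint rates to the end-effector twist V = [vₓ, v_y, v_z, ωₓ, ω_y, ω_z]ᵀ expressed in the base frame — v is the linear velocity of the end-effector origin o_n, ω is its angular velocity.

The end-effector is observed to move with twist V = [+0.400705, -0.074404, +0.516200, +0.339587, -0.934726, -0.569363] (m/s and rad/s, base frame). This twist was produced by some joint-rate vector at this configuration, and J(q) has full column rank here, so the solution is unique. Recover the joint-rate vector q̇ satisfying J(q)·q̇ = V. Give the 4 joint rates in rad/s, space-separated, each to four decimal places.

o_n = [0.7840, 0.5627, 1.0083]
J₁: ẑ×o_n = [-0.5627, 0.7840, 0.0000], ω = ẑ
J2: z=[-0.6157, -0.7880, 0.0000] o=[0.3546, -0.2770, 0.5900] → [-0.3296, 0.2575, -0.1786, -0.6157, -0.7880, 0.0000]
J3: z=[-0.7678, 0.5999, 0.2250] o=[0.4840, -0.3781, 1.3013] → [-0.3874, -0.1575, -0.9024, -0.7678, 0.5999, 0.2250]
J4: z=[0.5712, 0.4819, 0.6645] o=[0.2929, 0.4376, 0.8741] → [-0.0184, 0.2497, -0.1652, 0.5712, 0.4819, 0.6645]
q̇ = J⁺·V = [-0.6470, 0.8120, -0.8040, 0.3890]

-0.6470 0.8120 -0.8040 0.3890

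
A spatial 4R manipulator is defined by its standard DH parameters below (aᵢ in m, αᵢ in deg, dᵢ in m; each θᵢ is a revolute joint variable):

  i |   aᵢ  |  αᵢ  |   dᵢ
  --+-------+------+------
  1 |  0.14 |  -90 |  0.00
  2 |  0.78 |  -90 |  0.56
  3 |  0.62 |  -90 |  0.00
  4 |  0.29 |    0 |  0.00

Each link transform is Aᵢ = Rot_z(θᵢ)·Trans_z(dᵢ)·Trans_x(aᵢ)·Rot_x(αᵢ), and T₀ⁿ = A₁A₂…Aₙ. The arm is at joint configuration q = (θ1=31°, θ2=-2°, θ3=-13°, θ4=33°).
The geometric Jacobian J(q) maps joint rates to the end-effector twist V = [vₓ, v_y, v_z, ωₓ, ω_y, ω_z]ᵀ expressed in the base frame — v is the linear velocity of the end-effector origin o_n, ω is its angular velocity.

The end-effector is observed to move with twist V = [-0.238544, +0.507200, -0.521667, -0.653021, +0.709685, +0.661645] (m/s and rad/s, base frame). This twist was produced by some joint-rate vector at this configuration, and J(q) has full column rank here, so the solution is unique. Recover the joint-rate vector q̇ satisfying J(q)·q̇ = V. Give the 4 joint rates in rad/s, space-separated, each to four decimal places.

o_n = [1.1155, 1.5501, 0.2144]
J₁: ẑ×o_n = [-1.5501, 1.1155, 0.0000], ω = ẑ
J2: z=[-0.5150, 0.8572, 0.0000] o=[0.1200, 0.0721, 0.0000] → [0.1838, 0.1104, -1.6146, -0.5150, 0.8572, 0.0000]
J3: z=[0.0299, 0.0180, -0.9994] o=[0.4998, 0.9536, 0.0272] → [0.5995, -0.6210, 0.0068, 0.0299, 0.0180, -0.9994]
J4: z=[0.6945, -0.7194, 0.0079] o=[0.9454, 1.3841, 0.0483] → [-0.1208, -0.1140, 0.2377, 0.6945, -0.7194, 0.0079]
q̇ = J⁺·V = [-0.0340, 0.2090, -0.7020, -0.7550]

-0.0340 0.2090 -0.7020 -0.7550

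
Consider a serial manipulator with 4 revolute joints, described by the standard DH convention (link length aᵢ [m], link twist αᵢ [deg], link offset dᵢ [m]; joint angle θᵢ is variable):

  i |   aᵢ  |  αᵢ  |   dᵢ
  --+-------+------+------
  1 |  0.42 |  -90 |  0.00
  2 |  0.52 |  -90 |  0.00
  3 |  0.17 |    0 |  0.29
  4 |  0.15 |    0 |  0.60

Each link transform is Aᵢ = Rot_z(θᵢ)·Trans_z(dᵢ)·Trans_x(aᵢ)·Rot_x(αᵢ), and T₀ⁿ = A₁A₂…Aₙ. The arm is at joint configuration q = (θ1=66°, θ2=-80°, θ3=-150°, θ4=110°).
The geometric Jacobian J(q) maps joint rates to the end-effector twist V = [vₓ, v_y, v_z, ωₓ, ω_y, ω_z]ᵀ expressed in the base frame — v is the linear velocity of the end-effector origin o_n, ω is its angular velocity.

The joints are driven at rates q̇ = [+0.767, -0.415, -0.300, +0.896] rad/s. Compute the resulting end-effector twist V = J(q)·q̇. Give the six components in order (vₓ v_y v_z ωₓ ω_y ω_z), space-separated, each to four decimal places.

o_n = [0.3960, 1.3355, 0.3257]
J₁: ẑ×o_n = [-1.3355, 0.3960, 0.0000], ω = ẑ
J2: z=[-0.9135, 0.4067, 0.0000] o=[0.1708, 0.3837, 0.0000] → [0.1325, 0.2976, -0.9612, -0.9135, 0.4067, 0.0000]
J3: z=[0.4006, 0.8997, -0.1736] o=[0.2076, 0.4662, 0.5121] → [-0.0167, 0.0419, 0.1787, 0.4006, 0.8997, -0.1736]
J4: z=[0.4006, 0.8997, -0.1736] o=[0.2357, 0.7383, 0.3168] → [0.1118, -0.0314, 0.0950, 0.4006, 0.8997, -0.1736]
V = J·q̇ = [-0.9742, 0.1395, 0.4304, 0.6179, 0.3674, 0.6635]

-0.9742 0.1395 0.4304 0.6179 0.3674 0.6635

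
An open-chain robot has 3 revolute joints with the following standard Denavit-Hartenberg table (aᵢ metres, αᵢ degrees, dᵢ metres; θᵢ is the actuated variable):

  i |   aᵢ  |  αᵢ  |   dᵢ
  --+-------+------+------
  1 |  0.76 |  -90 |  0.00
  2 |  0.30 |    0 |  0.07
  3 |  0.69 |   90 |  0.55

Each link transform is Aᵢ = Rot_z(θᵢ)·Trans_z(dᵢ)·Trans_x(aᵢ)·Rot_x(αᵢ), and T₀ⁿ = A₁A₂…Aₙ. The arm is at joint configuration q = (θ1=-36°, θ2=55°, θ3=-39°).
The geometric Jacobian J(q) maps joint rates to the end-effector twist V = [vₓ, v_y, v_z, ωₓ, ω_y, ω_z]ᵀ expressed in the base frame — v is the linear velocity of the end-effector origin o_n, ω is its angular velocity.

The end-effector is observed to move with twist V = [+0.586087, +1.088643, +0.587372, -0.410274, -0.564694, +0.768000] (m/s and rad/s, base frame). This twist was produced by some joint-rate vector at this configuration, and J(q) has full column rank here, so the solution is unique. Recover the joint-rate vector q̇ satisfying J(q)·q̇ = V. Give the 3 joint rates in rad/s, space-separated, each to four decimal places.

0.7680 -0.7230 0.0250

o_n = [1.6551, -0.4361, -0.4359]
J₁: ẑ×o_n = [0.4361, 1.6551, -0.0000], ω = ẑ
J2: z=[0.5878, 0.8090, 0.0000] o=[0.6149, -0.4467, 0.0000] → [-0.3527, 0.2562, -0.8353, 0.5878, 0.8090, 0.0000]
J3: z=[0.5878, 0.8090, 0.0000] o=[0.7952, -0.4912, -0.2457] → [-0.1539, 0.1118, -0.6633, 0.5878, 0.8090, 0.0000]
q̇ = J⁺·V = [0.7680, -0.7230, 0.0250]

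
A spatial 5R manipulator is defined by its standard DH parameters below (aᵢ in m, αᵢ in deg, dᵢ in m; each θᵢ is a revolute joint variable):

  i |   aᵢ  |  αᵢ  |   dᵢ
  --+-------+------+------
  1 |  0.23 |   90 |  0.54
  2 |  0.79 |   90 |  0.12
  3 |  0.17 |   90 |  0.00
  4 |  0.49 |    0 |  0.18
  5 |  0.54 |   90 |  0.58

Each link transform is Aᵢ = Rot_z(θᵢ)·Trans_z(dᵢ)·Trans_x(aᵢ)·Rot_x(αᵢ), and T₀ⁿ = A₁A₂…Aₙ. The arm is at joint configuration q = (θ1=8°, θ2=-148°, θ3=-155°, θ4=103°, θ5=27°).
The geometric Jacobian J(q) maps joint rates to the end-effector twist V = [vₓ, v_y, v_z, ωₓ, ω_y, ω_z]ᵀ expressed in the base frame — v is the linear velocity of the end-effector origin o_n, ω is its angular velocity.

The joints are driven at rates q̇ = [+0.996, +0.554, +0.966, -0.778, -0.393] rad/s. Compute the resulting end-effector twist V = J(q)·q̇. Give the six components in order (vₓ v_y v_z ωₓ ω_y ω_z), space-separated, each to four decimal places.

1.8261 -0.1844 0.6390 -0.9931 0.3727 1.5530

o_n = [-0.7228, -1.0409, 0.9093]
J₁: ẑ×o_n = [1.0409, -0.7228, 0.0000], ω = ẑ
J2: z=[0.1392, -0.9903, 0.0000] o=[0.2278, 0.0320, 0.5400] → [-0.3657, -0.0514, -1.0906, 0.1392, -0.9903, 0.0000]
J3: z=[-0.5248, -0.0738, 0.8480] o=[-0.4190, -0.1801, 0.1214] → [0.6720, 0.1558, 0.4294, -0.5248, -0.0738, 0.8480]
J4: z=[0.4810, -0.8476, 0.2240] o=[-0.2996, -0.0907, 0.2030] → [-0.3858, -0.4345, -0.8158, 0.4810, -0.8476, 0.2240]
J5: z=[0.4810, -0.8476, 0.2240] o=[-0.5410, -0.3364, 0.5953] → [-0.1084, -0.1918, -0.4930, 0.4810, -0.8476, 0.2240]
V = J·q̇ = [1.8261, -0.1844, 0.6390, -0.9931, 0.3727, 1.5530]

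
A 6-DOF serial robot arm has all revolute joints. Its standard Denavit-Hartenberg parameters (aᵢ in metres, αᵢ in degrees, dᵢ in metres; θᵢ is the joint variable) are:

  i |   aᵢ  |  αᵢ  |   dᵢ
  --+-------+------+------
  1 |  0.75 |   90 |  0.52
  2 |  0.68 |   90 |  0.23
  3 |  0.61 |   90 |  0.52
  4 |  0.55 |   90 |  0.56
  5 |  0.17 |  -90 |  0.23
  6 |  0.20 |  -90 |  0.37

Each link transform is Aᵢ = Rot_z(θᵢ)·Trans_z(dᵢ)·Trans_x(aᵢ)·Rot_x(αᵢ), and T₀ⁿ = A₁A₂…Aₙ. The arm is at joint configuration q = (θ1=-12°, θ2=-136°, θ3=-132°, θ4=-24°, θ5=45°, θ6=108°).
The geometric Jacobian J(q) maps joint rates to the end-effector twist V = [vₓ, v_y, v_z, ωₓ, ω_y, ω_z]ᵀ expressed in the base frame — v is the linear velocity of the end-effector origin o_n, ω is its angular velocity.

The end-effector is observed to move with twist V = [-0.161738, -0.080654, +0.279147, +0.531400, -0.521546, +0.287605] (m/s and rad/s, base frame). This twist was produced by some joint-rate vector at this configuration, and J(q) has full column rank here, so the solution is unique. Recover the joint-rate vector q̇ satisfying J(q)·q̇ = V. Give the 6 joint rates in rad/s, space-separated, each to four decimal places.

0.4540 0.3100 -0.4790 0.4860 0.0060 -0.2490

o_n = [0.9040, -0.3373, 1.1834]
J₁: ẑ×o_n = [0.3373, 0.9040, -0.0000], ω = ẑ
J2: z=[-0.2079, -0.9781, 0.0000] o=[0.7336, -0.1559, 0.5200] → [-0.6489, 0.1379, 0.2044, -0.2079, -0.9781, 0.0000]
J3: z=[-0.6795, 0.1444, 0.7193] o=[0.2073, -0.2792, 0.0476] → [0.2058, 1.2729, -0.0612, -0.6795, 0.1444, 0.7193]
J4: z=[0.3838, -0.7657, 0.5162] o=[0.2354, 0.1783, 0.7052] → [-0.1000, 0.1616, 0.3140, 0.3838, -0.7657, 0.5162]
J5: z=[0.3664, -0.3869, -0.8462] o=[0.9166, 0.0321, 1.0669] → [-0.3577, -0.0320, -0.1402, 0.3664, -0.3869, -0.8462]
J6: z=[-0.3280, -0.9048, 0.2717] o=[1.1489, -0.0871, 0.9502] → [-0.1430, 0.0099, -0.1395, -0.3280, -0.9048, 0.2717]
q̇ = J⁺·V = [0.4540, 0.3100, -0.4790, 0.4860, 0.0060, -0.2490]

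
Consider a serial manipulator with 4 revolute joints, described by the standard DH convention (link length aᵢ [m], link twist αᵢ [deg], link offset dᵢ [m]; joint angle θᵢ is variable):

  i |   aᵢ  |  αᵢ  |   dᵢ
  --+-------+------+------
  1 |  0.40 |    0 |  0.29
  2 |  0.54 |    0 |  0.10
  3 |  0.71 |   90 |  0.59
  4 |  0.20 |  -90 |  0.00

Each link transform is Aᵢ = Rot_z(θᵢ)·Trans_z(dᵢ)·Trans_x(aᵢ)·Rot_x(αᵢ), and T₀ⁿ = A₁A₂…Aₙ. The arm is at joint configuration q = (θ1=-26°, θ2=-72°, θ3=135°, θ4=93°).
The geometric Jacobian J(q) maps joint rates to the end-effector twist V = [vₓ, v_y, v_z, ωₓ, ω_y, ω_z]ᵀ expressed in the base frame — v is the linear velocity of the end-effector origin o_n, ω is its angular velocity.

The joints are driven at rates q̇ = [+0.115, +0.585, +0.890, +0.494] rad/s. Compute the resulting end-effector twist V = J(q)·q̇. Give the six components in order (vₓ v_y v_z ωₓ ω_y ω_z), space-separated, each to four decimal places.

o_n = [0.8430, -0.2891, 1.1797]
J₁: ẑ×o_n = [0.2891, 0.8430, -0.0000], ω = ẑ
J2: z=[0.0000, 0.0000, 1.0000] o=[0.3595, -0.1753, 0.2900] → [0.1138, 0.4835, -0.0000, 0.0000, 0.0000, 1.0000]
J3: z=[0.0000, 0.0000, 1.0000] o=[0.2844, -0.7101, 0.3900] → [-0.4210, 0.5587, 0.0000, 0.0000, 0.0000, 1.0000]
J4: z=[0.6018, -0.7986, 0.0000] o=[0.8514, -0.2828, 0.9800] → [-0.1595, -0.1202, -0.0105, 0.6018, -0.7986, 0.0000]
V = J·q̇ = [-0.3537, 0.8176, -0.0052, 0.2973, -0.3945, 1.5900]

-0.3537 0.8176 -0.0052 0.2973 -0.3945 1.5900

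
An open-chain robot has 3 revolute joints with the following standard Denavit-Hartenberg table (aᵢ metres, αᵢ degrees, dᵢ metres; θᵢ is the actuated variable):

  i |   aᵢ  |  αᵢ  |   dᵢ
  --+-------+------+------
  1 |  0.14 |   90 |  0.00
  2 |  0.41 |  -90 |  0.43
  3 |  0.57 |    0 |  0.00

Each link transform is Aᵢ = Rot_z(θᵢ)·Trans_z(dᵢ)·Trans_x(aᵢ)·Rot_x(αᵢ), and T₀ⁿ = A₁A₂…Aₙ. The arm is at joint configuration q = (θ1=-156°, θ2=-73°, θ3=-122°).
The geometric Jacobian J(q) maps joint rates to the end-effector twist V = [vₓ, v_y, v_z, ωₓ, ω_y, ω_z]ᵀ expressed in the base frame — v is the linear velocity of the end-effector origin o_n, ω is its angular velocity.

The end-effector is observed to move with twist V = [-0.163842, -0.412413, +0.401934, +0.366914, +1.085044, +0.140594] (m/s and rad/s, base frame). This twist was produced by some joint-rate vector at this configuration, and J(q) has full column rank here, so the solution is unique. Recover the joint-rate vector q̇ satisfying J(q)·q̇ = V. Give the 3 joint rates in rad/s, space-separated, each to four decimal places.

0.3780 0.8420 -0.8120

o_n = [-0.5282, 0.7646, -0.1032]
J₁: ẑ×o_n = [-0.7646, -0.5282, 0.0000], ω = ẑ
J2: z=[-0.4067, 0.9135, 0.0000] o=[-0.1279, -0.0569, 0.0000] → [-0.0943, -0.0420, 0.0316, -0.4067, 0.9135, 0.0000]
J3: z=[-0.8736, -0.3890, 0.2924] o=[-0.4123, 0.2871, -0.3921] → [-0.2520, 0.2185, -0.4623, -0.8736, -0.3890, 0.2924]
q̇ = J⁺·V = [0.3780, 0.8420, -0.8120]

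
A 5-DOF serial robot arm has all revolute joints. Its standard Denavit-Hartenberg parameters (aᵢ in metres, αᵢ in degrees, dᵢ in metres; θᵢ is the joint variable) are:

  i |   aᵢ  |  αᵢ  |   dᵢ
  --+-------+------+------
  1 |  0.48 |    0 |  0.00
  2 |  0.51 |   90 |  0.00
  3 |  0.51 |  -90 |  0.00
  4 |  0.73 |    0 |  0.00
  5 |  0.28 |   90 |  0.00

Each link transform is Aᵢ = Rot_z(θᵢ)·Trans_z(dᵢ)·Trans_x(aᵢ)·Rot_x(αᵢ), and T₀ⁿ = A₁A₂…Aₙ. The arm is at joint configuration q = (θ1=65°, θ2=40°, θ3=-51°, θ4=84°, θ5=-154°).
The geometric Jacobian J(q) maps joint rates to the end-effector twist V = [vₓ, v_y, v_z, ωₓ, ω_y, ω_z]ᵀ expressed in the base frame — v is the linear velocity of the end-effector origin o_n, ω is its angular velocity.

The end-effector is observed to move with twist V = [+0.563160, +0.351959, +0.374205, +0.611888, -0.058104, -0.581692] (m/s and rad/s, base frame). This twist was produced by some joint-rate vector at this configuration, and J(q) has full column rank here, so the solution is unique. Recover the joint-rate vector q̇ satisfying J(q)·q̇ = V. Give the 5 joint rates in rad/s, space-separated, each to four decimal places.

o_n = [-0.4874, 1.2225, -0.5301]
J₁: ẑ×o_n = [-1.2225, -0.4874, 0.0000], ω = ẑ
J2: z=[0.0000, 0.0000, 1.0000] o=[0.2029, 0.4350, 0.0000] → [-0.7874, -0.6902, 0.0000, 0.0000, 0.0000, 1.0000]
J3: z=[0.9659, 0.2588, 0.0000] o=[0.0709, 0.9276, 0.0000] → [-0.1372, 0.5120, 0.4292, 0.9659, 0.2588, 0.0000]
J4: z=[-0.2011, 0.7507, 0.6293] o=[-0.0122, 1.2377, -0.3963] → [-0.0908, -0.3259, 0.3597, -0.2011, 0.7507, 0.6293]
J5: z=[-0.2011, 0.7507, 0.6293] o=[-0.7259, 1.0961, -0.4556] → [-0.1354, 0.1352, -0.2045, -0.2011, 0.7507, 0.6293]
q̇ = J⁺·V = [-0.6390, 0.2310, 0.5760, 0.1250, -0.4010]

-0.6390 0.2310 0.5760 0.1250 -0.4010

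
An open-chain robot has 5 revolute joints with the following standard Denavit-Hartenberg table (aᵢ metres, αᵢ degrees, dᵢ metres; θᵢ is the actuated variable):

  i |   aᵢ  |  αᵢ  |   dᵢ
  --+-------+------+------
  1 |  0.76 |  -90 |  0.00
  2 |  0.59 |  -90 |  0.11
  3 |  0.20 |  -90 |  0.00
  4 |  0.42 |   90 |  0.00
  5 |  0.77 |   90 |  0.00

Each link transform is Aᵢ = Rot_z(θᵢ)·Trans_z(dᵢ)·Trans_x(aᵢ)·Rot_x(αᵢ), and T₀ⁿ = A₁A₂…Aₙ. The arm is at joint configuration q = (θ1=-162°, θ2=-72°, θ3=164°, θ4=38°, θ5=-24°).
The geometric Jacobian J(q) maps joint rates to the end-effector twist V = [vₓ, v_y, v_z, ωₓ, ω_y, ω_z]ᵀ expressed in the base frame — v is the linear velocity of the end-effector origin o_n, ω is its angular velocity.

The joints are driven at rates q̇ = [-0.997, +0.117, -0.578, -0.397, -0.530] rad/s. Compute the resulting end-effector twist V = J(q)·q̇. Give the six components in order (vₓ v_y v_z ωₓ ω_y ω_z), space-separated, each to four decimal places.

o_n = [-0.1408, 0.4697, -0.1352]
J₁: ẑ×o_n = [-0.4697, -0.1408, 0.0000], ω = ẑ
J2: z=[0.3090, -0.9511, 0.0000] o=[-0.7228, -0.2349, 0.0000] → [0.1286, 0.0418, 0.7712, 0.3090, -0.9511, 0.0000]
J3: z=[-0.9045, -0.2939, -0.3090] o=[-0.8622, -0.3958, 0.5611] → [0.4721, -0.8528, -0.5708, -0.9045, -0.2939, -0.3090]
J4: z=[0.3781, -0.8879, -0.2621] o=[-0.8227, -0.3250, 0.3783] → [0.6643, 0.0154, 0.9059, 0.3781, -0.8879, -0.2621]
J5: z=[-0.5913, -0.0137, -0.8064] o=[-0.5235, -0.1319, 0.1556] → [0.4890, -0.4806, -0.3504, -0.5913, -0.0137, -0.8064]
V = J·q̇ = [-0.3125, 0.8868, 0.2463, 0.7222, 0.4183, -0.2869]

-0.3125 0.8868 0.2463 0.7222 0.4183 -0.2869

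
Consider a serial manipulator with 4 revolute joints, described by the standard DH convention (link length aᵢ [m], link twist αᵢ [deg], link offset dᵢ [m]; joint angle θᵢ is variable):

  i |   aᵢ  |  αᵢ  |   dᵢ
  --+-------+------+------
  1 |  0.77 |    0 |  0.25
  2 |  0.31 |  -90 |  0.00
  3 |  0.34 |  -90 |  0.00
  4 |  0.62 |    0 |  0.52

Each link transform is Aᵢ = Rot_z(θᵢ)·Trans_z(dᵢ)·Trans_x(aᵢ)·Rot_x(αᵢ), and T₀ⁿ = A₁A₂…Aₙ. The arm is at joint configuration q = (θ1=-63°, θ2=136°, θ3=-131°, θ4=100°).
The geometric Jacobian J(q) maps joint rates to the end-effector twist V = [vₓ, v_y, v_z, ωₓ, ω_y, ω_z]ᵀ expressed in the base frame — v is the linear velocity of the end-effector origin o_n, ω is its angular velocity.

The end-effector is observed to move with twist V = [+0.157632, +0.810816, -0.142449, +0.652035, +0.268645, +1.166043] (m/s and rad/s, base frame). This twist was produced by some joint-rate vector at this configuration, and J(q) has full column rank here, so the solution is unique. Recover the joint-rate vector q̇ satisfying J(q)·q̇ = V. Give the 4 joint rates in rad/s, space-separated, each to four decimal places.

0.7310 0.0460 -0.5450 0.5930

o_n = [1.0943, -0.3386, 0.7665]
J₁: ẑ×o_n = [0.3386, 1.0943, -0.0000], ω = ẑ
J2: z=[0.0000, 0.0000, 1.0000] o=[0.3496, -0.6861, 0.2500] → [-0.3475, 0.7447, 0.0000, 0.0000, 0.0000, 1.0000]
J3: z=[-0.9563, 0.2924, 0.0000] o=[0.4402, -0.3896, 0.2500] → [0.1510, 0.4939, -0.2400, -0.9563, 0.2924, 0.0000]
J4: z=[0.2207, 0.7217, 0.6561] o=[0.3750, -0.6029, 0.5066] → [0.0142, 0.4146, -0.4608, 0.2207, 0.7217, 0.6561]
q̇ = J⁺·V = [0.7310, 0.0460, -0.5450, 0.5930]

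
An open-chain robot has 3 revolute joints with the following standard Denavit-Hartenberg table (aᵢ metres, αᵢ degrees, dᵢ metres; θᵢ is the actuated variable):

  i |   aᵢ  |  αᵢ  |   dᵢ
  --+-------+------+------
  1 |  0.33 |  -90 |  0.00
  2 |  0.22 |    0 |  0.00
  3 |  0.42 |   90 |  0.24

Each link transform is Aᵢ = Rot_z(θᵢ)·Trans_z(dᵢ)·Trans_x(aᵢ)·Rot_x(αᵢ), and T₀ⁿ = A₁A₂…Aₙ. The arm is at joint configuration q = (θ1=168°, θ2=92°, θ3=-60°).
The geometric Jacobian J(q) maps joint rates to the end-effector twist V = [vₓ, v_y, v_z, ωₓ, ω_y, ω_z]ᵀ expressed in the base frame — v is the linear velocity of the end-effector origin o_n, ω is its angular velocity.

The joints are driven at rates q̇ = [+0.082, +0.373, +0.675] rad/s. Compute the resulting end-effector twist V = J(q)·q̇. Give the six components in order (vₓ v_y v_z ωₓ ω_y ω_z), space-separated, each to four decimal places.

0.3161 -0.1241 -0.3704 -0.2179 -1.0251 0.0820

o_n = [-0.7136, -0.0937, -0.4424]
J₁: ẑ×o_n = [0.0937, -0.7136, 0.0000], ω = ẑ
J2: z=[-0.2079, -0.9781, 0.0000] o=[-0.3228, 0.0686, 0.0000] → [0.4328, -0.0920, -0.3485, -0.2079, -0.9781, 0.0000]
J3: z=[-0.2079, -0.9781, 0.0000] o=[-0.3153, 0.0670, -0.2199] → [0.2177, -0.0463, -0.3562, -0.2079, -0.9781, 0.0000]
V = J·q̇ = [0.3161, -0.1241, -0.3704, -0.2179, -1.0251, 0.0820]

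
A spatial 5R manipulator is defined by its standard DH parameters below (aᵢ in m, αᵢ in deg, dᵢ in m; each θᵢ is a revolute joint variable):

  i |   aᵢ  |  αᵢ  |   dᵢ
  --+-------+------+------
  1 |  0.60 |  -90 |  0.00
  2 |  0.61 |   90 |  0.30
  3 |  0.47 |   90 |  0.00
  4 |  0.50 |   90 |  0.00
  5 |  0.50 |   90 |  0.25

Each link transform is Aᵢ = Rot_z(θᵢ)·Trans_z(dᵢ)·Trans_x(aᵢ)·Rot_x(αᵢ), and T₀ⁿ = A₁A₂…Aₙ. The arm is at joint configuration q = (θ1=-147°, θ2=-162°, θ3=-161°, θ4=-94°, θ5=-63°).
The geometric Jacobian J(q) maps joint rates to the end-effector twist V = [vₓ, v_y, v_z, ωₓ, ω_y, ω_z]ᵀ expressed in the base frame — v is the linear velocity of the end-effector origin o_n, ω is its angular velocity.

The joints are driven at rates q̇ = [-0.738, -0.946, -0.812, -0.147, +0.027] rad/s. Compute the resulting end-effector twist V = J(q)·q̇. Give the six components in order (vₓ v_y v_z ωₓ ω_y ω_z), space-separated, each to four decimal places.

o_n = [-0.3087, 0.0100, 0.8568]
J₁: ẑ×o_n = [-0.0100, -0.3087, 0.0000], ω = ẑ
J2: z=[0.5446, -0.8387, 0.0000] o=[-0.5032, -0.3268, 0.0000] → [-0.7186, -0.4667, 0.3466, 0.5446, -0.8387, 0.0000]
J3: z=[0.2592, 0.1683, -0.9511] o=[0.1467, -0.2624, 0.1885] → [0.3716, 0.2599, 0.1473, 0.2592, 0.1683, -0.9511]
J4: z=[0.2553, -0.9616, -0.1006] o=[-0.2911, -0.3643, 0.0512] → [-0.7371, -0.2039, 0.0786, 0.2553, -0.9616, -0.1006]
J5: z=[0.9473, 0.2279, 0.2251] o=[-0.3878, -0.4407, 0.5357] → [-0.0283, -0.2863, 0.4089, 0.9473, 0.2279, 0.2251]
V = J·q̇ = [0.4930, 0.4804, -0.4480, -0.7376, 0.8042, 0.0551]

0.4930 0.4804 -0.4480 -0.7376 0.8042 0.0551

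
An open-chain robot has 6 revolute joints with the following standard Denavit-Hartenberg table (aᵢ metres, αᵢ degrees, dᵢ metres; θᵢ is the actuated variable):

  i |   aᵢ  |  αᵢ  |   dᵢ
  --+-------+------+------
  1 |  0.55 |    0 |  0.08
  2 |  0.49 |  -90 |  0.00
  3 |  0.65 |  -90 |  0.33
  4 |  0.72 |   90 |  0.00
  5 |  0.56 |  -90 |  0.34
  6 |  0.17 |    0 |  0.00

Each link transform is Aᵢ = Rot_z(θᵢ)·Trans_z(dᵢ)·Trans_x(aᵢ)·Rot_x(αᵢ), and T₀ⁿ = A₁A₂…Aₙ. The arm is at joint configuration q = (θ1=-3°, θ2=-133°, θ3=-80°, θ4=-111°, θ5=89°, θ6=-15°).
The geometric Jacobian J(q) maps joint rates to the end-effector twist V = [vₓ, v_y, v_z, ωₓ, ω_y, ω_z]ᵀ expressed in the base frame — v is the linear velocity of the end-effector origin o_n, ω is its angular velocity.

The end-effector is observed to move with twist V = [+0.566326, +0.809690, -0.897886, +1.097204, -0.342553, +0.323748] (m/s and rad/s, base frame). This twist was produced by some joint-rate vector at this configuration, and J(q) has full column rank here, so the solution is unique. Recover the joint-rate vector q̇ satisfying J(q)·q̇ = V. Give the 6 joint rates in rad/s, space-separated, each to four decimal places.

o_n = [0.2890, -1.4984, -0.0172]
J₁: ẑ×o_n = [1.4984, 0.2890, -0.0000], ω = ẑ
J2: z=[0.0000, 0.0000, 1.0000] o=[0.5492, -0.0288, 0.0800] → [1.4696, -0.2603, 0.0000, 0.0000, 0.0000, 1.0000]
J3: z=[0.6947, -0.7193, 0.0000] o=[0.1968, -0.3692, 0.0800] → [0.0699, 0.0675, -0.7181, 0.6947, -0.7193, 0.0000]
J4: z=[-0.7084, -0.6841, -0.1736] o=[0.3448, -0.6850, 0.7201] → [0.3632, -0.5127, 0.5381, -0.7084, -0.6841, -0.1736]
J5: z=[-0.1323, 0.3704, -0.9194] o=[0.8440, -1.1374, 0.4660] → [-0.5110, 0.4463, 0.2534, -0.1323, 0.3704, -0.9194]
J6: z=[-0.7055, 0.6163, 0.3498] o=[0.4091, -1.4006, 0.0527] → [-0.0089, -0.0914, 0.1431, -0.7055, 0.6163, 0.3498]
q̇ = J⁺·V = [0.9070, -0.3720, 0.9260, -0.5030, 0.2540, -0.1860]

0.9070 -0.3720 0.9260 -0.5030 0.2540 -0.1860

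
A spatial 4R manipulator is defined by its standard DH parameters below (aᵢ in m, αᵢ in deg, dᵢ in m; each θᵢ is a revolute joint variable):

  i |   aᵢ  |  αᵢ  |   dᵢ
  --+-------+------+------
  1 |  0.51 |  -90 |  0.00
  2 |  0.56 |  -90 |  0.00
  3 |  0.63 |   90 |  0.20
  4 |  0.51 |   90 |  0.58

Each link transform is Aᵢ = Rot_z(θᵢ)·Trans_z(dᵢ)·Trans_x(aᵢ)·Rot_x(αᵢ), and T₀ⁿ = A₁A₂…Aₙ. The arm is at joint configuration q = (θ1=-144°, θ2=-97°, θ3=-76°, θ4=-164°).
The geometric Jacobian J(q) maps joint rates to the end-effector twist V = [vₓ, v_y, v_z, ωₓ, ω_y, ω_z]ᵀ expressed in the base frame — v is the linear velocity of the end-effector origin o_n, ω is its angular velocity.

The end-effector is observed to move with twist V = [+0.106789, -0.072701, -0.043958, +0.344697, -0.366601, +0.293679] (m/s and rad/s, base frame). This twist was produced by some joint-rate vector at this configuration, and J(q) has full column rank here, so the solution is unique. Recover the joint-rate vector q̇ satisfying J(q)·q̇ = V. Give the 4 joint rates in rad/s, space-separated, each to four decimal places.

o_n = [-0.2951, -0.5554, 0.0380]
J₁: ẑ×o_n = [0.5554, -0.2951, 0.0000], ω = ẑ
J2: z=[0.5878, -0.8090, 0.0000] o=[-0.4126, -0.2998, 0.0000] → [-0.0308, -0.0224, -0.0552, 0.5878, -0.8090, 0.0000]
J3: z=[-0.8030, -0.5834, 0.1219] o=[-0.3574, -0.2597, 0.5558] → [0.3381, -0.4082, 0.2739, -0.8030, -0.5834, 0.1219]
J4: z=[0.0465, -0.2652, -0.9631] o=[-0.1437, -0.8600, 0.7315] → [0.4772, 0.1781, -0.0260, 0.0465, -0.2652, -0.9631]
q̇ = J⁺·V = [0.2780, 0.5050, -0.0610, -0.0240]

0.2780 0.5050 -0.0610 -0.0240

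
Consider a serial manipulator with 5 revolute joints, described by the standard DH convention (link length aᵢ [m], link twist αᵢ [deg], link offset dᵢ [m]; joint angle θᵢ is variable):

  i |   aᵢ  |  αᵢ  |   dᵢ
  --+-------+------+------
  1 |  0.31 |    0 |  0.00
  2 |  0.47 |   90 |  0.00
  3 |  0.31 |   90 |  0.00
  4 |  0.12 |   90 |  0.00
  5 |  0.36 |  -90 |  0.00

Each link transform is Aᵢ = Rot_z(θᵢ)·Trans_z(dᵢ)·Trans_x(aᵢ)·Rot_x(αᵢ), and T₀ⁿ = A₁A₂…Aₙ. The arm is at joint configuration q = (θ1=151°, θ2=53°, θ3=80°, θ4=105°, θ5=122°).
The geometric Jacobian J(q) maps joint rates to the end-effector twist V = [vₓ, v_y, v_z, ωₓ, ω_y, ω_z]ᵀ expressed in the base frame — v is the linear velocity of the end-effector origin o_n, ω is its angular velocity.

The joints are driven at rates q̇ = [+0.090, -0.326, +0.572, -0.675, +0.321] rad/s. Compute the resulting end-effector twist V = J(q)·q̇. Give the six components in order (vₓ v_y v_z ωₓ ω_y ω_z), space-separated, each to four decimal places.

o_n = [-0.9994, -0.2488, 0.2703]
J₁: ẑ×o_n = [0.2488, -0.9994, 0.0000], ω = ẑ
J2: z=[0.0000, 0.0000, 1.0000] o=[-0.2711, 0.1503, 0.0000] → [0.3991, -0.7283, 0.0000, 0.0000, 0.0000, 1.0000]
J3: z=[-0.4067, 0.9135, 0.0000] o=[-0.7005, -0.0409, 0.0000] → [0.2469, 0.1099, 0.3577, -0.4067, 0.9135, 0.0000]
J4: z=[-0.8997, -0.4006, -0.1736] o=[-0.7497, -0.0628, 0.3053] → [-0.0183, 0.0119, 0.0673, -0.8997, -0.4006, -0.1736]
J5: z=[-0.2585, 0.1682, 0.9513] o=[-0.7919, 0.0453, 0.2747] → [0.2790, -0.1986, 0.1109, -0.2585, 0.1682, 0.9513]
V = J·q̇ = [0.1355, 0.1386, 0.1948, 0.2916, 0.8469, 0.1866]

0.1355 0.1386 0.1948 0.2916 0.8469 0.1866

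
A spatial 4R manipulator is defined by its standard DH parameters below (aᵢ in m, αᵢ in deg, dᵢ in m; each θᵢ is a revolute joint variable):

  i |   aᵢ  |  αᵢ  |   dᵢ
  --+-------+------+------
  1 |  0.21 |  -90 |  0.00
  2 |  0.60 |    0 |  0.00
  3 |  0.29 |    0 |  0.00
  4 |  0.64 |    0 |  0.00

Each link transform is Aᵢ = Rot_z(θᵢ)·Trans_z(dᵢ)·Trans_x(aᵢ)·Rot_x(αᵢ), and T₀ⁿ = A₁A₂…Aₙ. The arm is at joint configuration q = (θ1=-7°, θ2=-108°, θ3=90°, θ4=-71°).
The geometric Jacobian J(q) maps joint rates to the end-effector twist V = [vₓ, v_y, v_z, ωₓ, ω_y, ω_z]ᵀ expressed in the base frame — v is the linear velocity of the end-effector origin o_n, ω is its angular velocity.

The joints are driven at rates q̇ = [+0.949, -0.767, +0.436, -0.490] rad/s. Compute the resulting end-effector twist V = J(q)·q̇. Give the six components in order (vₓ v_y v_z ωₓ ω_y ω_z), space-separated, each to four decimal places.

-0.9493 0.4145 -0.0417 -0.1001 -0.8149 0.9490

o_n = [0.3092, -0.0380, 1.3002]
J₁: ẑ×o_n = [0.0380, 0.3092, -0.0000], ω = ẑ
J2: z=[0.1219, 0.9925, 0.0000] o=[0.2084, -0.0256, 0.0000] → [1.2905, -0.1584, -0.1016, 0.1219, 0.9925, 0.0000]
J3: z=[0.1219, 0.9925, 0.0000] o=[0.0244, -0.0030, 0.5706] → [0.7241, -0.0889, -0.2870, 0.1219, 0.9925, 0.0000]
J4: z=[0.1219, 0.9925, 0.0000] o=[0.2982, -0.0366, 0.6602] → [0.6351, -0.0780, -0.0112, 0.1219, 0.9925, 0.0000]
V = J·q̇ = [-0.9493, 0.4145, -0.0417, -0.1001, -0.8149, 0.9490]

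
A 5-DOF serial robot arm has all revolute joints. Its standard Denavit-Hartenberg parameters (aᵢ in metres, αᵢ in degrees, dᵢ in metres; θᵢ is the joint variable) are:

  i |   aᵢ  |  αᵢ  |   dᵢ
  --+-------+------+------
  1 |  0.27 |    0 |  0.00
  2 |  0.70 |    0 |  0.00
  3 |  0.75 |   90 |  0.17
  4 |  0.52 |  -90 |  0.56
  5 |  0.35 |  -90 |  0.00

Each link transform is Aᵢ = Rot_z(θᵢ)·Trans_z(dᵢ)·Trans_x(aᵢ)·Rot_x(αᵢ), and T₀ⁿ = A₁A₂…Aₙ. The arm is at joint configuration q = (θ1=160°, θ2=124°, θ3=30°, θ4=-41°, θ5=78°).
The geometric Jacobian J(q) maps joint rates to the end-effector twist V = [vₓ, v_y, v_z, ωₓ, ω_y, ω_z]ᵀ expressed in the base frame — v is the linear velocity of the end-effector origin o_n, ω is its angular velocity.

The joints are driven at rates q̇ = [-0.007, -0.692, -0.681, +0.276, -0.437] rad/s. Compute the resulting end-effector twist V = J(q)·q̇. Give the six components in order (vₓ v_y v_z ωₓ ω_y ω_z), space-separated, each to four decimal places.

-1.7413 -1.2289 0.0253 -0.3977 0.0145 -1.7098

o_n = [0.5908, -1.5994, -0.2189]
J₁: ẑ×o_n = [1.5994, 0.5908, -0.0000], ω = ẑ
J2: z=[0.0000, 0.0000, 1.0000] o=[-0.2537, 0.0923, 0.0000] → [1.6917, 0.8445, -0.0000, 0.0000, 0.0000, 1.0000]
J3: z=[0.0000, 0.0000, 1.0000] o=[-0.0844, -0.5869, 0.0000] → [1.0125, 0.6752, -0.0000, 0.0000, 0.0000, 1.0000]
J4: z=[-0.7193, -0.6947, 0.0000] o=[0.4366, -1.1264, 0.1700] → [0.2701, -0.2797, 0.4474, -0.7193, -0.6947, 0.0000]
J5: z=[0.4557, -0.4719, 0.7547] o=[0.3064, -1.7977, -0.1712] → [-0.1271, 0.2364, 0.2246, 0.4557, -0.4719, 0.7547]
V = J·q̇ = [-1.7413, -1.2289, 0.0253, -0.3977, 0.0145, -1.7098]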